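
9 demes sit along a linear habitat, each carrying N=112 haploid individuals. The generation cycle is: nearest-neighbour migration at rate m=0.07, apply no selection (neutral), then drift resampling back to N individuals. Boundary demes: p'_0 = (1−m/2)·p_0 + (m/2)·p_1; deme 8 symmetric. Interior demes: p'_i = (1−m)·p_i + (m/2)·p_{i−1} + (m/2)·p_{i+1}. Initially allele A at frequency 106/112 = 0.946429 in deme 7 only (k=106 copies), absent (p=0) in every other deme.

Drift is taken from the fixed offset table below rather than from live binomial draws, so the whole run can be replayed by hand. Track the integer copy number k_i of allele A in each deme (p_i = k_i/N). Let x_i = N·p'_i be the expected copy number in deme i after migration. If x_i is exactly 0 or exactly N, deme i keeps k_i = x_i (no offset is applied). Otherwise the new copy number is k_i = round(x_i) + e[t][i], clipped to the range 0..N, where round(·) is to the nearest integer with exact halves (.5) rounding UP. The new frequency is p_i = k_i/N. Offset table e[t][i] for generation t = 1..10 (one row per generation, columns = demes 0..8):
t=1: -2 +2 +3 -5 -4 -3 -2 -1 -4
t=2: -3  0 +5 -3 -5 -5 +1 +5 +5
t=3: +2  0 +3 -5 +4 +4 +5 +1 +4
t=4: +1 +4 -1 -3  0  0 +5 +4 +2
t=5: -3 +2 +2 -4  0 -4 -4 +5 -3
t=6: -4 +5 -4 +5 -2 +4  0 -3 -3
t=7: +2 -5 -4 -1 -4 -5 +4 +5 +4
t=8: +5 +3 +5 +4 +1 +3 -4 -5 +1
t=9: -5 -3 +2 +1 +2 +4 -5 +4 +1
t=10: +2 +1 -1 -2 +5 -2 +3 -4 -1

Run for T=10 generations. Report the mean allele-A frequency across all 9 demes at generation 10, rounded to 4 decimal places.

0.1369

t=0: k=[0 0 0 0 0 0 0 106 0]
t=1: x=[0.0000 0.0000 0.0000 0.0000 0.0000 0.0000 3.7100 98.5800 3.7100] k=[0 0 0 0 0 0 2 98 0]
t=2: x=[0.0000 0.0000 0.0000 0.0000 0.0000 0.0700 5.2900 91.2100 3.4300] k=[0 0 0 0 0 0 6 96 8]
t=3: x=[0.0000 0.0000 0.0000 0.0000 0.0000 0.2100 8.9400 89.7700 11.0800] k=[0 0 0 0 0 4 14 91 15]
t=4: x=[0.0000 0.0000 0.0000 0.0000 0.1400 4.2100 16.3450 85.6450 17.6600] k=[0 0 0 0 0 4 21 90 20]
t=5: x=[0.0000 0.0000 0.0000 0.0000 0.1400 4.4550 22.8200 85.1350 22.4500] k=[0 0 0 0 0 0 19 90 19]
t=6: x=[0.0000 0.0000 0.0000 0.0000 0.0000 0.6650 20.8200 85.0300 21.4850] k=[0 0 0 0 0 5 21 82 18]
t=7: x=[0.0000 0.0000 0.0000 0.0000 0.1750 5.3850 22.5750 77.6250 20.2400] k=[0 0 0 0 0 0 27 83 24]
t=8: x=[0.0000 0.0000 0.0000 0.0000 0.0000 0.9450 28.0150 78.9750 26.0650] k=[0 0 0 0 0 4 24 74 27]
t=9: x=[0.0000 0.0000 0.0000 0.0000 0.1400 4.5600 25.0500 70.6050 28.6450] k=[0 0 0 0 2 9 20 75 30]
t=10: x=[0.0000 0.0000 0.0000 0.0700 2.1750 9.1400 21.5400 71.5000 31.5750] k=[0 0 0 0 7 7 25 68 31]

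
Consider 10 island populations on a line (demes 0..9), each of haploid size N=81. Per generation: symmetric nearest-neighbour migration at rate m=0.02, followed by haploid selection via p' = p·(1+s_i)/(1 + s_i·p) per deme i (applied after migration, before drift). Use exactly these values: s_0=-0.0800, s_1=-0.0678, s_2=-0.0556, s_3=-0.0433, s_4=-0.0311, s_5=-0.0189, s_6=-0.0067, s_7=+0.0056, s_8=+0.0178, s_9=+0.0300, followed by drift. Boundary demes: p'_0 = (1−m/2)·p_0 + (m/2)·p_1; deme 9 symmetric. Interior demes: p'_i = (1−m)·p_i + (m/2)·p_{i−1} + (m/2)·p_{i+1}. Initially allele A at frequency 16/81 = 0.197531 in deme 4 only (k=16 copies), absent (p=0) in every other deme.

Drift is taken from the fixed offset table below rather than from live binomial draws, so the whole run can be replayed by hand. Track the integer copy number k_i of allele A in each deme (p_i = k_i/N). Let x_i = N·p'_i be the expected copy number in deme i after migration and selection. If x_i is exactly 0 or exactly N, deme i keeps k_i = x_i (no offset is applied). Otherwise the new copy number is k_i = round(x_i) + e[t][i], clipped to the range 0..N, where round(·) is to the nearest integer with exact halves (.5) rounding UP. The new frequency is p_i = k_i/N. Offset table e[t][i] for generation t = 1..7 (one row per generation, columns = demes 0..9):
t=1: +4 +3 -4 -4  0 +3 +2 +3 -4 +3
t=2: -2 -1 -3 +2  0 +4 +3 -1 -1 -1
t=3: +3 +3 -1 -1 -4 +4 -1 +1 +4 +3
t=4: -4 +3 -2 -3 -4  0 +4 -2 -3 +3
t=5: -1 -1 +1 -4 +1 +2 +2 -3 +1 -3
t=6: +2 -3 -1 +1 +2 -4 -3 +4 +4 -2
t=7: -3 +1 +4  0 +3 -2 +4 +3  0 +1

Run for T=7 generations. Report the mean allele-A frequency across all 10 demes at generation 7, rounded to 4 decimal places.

t=0: k=[0 0 0 0 16 0 0 0 0 0]
t=1: x=[0.0000 0.0000 0.0000 0.1531 15.2844 0.1570 0.0000 0.0000 0.0000 0.0000] k=[0 0 0 0 15 3 0 0 0 0]
t=2: x=[0.0000 0.0000 0.0000 0.1435 14.3531 3.0338 0.0298 0.0000 0.0000 0.0000] k=[0 0 0 2 14 7 3 0 0 0]
t=3: x=[0.0000 0.0000 0.0189 2.0113 13.4518 6.9085 2.9906 0.0302 0.0000 0.0000] k=[0 0 0 1 9 11 2 1 0 0]
t=4: x=[0.0000 0.0000 0.0094 1.0243 8.6918 10.7114 2.0664 1.0055 0.0102 0.0000] k=[0 0 0 0 5 11 6 0 0 0]
t=5: x=[0.0000 0.0000 0.0000 0.0478 4.8635 10.7114 5.9528 0.0603 0.0000 0.0000] k=[0 0 0 0 6 13 8 0 0 0]
t=6: x=[0.0000 0.0000 0.0000 0.0574 5.8366 12.6747 7.9218 0.0804 0.0000 0.0000] k=[0 0 0 1 8 9 5 4 0 0]
t=7: x=[0.0000 0.0000 0.0094 1.0147 7.7166 8.7992 4.9984 3.9911 0.0407 0.0000] k=[0 0 4 1 11 7 9 7 0 0]

0.0481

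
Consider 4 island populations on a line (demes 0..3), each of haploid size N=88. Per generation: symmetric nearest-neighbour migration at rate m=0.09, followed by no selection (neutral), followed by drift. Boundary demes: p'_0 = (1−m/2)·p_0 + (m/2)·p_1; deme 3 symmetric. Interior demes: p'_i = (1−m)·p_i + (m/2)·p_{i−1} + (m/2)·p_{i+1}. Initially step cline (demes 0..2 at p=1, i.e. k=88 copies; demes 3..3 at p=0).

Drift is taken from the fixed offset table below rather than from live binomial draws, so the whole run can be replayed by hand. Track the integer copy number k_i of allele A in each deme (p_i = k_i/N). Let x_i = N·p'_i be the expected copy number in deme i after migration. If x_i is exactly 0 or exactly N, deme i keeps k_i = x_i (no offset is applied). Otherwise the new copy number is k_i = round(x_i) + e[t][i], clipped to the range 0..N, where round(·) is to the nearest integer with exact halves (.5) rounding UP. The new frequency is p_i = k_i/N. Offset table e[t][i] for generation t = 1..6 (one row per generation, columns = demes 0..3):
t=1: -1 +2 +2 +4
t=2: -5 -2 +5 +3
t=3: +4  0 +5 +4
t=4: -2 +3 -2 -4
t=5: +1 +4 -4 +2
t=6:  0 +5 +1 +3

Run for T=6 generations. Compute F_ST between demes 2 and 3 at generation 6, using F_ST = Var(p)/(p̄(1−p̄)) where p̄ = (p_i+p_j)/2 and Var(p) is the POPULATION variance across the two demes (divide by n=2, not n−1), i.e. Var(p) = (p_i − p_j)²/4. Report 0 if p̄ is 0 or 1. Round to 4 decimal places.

0.2609

t=0: k=[88 88 88 0]
t=1: x=[88.0000 88.0000 84.0400 3.9600] k=[88 88 86 8]
t=2: x=[88.0000 87.9100 82.5800 11.5100] k=[88 86 88 15]
t=3: x=[87.9100 86.1800 84.6250 18.2850] k=[88 86 88 22]
t=4: x=[87.9100 86.1800 84.9400 24.9700] k=[86 88 83 21]
t=5: x=[86.0900 87.6850 80.4350 23.7900] k=[87 88 76 26]
t=6: x=[87.0450 87.4150 74.2900 28.2500] k=[87 88 75 31]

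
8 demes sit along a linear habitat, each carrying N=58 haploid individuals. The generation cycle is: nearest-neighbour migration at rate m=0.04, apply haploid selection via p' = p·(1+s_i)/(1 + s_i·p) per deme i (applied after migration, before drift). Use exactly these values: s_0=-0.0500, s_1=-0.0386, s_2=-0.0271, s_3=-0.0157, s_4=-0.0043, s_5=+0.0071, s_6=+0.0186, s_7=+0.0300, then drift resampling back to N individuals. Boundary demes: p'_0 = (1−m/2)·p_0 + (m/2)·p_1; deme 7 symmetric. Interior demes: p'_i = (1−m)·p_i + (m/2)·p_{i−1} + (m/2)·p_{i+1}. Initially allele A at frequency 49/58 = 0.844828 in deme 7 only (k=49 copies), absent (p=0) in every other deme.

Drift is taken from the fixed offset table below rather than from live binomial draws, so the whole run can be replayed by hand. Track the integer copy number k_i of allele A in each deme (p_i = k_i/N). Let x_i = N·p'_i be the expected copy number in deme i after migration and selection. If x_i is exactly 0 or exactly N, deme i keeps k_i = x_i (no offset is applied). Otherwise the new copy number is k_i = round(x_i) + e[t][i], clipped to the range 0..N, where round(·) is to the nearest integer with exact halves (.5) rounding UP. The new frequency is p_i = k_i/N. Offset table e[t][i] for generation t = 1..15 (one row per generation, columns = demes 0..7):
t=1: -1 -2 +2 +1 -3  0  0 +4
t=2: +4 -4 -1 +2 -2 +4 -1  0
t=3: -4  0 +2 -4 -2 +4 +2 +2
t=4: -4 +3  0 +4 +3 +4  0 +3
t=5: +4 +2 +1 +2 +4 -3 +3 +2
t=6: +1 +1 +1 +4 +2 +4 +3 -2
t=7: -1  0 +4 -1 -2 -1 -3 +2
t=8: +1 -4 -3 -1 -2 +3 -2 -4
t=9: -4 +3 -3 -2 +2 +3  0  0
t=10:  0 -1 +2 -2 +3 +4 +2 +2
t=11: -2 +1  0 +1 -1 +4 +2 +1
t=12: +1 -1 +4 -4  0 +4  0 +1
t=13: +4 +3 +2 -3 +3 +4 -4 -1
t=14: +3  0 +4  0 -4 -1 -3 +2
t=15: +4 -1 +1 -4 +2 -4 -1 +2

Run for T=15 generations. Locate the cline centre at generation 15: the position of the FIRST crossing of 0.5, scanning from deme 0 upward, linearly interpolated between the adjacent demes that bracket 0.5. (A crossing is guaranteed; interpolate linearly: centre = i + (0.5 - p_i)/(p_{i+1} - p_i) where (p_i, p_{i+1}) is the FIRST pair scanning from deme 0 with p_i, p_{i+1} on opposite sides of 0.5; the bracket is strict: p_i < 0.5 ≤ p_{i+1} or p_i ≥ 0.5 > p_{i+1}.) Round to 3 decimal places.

6.400

t=0: k=[0 0 0 0 0 0 0 49]
t=1: x=[0.0000 0.0000 0.0000 0.0000 0.0000 0.0000 0.9979 48.2619] k=[0 0 0 0 0 0 1 52]
t=2: x=[0.0000 0.0000 0.0000 0.0000 0.0000 0.0201 2.0359 51.1604] k=[0 0 0 0 0 4 1 51]
t=3: x=[0.0000 0.0000 0.0000 0.0000 0.0797 3.8856 2.0969 50.2017] k=[0 0 0 0 0 8 4 52]
t=4: x=[0.0000 0.0000 0.0000 0.0000 0.1593 7.8077 5.1255 51.2190] k=[0 0 0 0 3 12 5 54]
t=5: x=[0.0000 0.0000 0.0000 0.0591 3.1073 11.7461 6.2216 53.1529] k=[0 0 0 2 7 9 9 55]
t=6: x=[0.0000 0.0000 0.0389 2.0288 6.9137 9.0137 10.0725 54.1867] k=[0 0 1 6 9 13 13 52]
t=7: x=[0.0000 0.0192 1.0513 5.8759 8.9872 12.9912 13.9746 51.3950] k=[0 0 5 5 7 12 11 53]
t=8: x=[0.0000 0.0961 4.7781 4.9676 7.0333 11.9470 12.0348 52.3134] k=[0 0 2 4 5 15 10 48]
t=9: x=[0.0000 0.0385 1.9476 3.9217 5.1597 14.7778 11.0236 47.4966] k=[0 3 0 2 7 18 11 47]
t=10: x=[0.0570 2.7741 0.0973 2.0288 7.0931 17.7270 12.0348 46.5540] k=[0 2 2 0 10 22 14 49]
t=11: x=[0.0380 1.8868 1.9086 0.2362 10.0043 21.6960 15.0646 48.5364] k=[0 3 2 1 9 26 17 50]
t=12: x=[0.0570 2.8128 1.9476 1.1618 9.1468 25.5811 18.0685 49.5555] k=[1 2 6 0 9 30 18 51]
t=13: x=[0.9699 1.9832 5.6582 0.2953 9.2066 29.4426 19.1356 50.5344] k=[5 5 8 0 12 33 15 50]
t=14: x=[4.7706 4.8811 7.5968 0.3938 12.1386 32.3213 16.2749 49.5163] k=[8 5 12 0 8 31 13 52]
t=15: x=[7.5950 5.0166 11.3668 0.3938 8.2694 30.2824 14.3380 51.3950] k=[12 4 12 0 10 26 13 53]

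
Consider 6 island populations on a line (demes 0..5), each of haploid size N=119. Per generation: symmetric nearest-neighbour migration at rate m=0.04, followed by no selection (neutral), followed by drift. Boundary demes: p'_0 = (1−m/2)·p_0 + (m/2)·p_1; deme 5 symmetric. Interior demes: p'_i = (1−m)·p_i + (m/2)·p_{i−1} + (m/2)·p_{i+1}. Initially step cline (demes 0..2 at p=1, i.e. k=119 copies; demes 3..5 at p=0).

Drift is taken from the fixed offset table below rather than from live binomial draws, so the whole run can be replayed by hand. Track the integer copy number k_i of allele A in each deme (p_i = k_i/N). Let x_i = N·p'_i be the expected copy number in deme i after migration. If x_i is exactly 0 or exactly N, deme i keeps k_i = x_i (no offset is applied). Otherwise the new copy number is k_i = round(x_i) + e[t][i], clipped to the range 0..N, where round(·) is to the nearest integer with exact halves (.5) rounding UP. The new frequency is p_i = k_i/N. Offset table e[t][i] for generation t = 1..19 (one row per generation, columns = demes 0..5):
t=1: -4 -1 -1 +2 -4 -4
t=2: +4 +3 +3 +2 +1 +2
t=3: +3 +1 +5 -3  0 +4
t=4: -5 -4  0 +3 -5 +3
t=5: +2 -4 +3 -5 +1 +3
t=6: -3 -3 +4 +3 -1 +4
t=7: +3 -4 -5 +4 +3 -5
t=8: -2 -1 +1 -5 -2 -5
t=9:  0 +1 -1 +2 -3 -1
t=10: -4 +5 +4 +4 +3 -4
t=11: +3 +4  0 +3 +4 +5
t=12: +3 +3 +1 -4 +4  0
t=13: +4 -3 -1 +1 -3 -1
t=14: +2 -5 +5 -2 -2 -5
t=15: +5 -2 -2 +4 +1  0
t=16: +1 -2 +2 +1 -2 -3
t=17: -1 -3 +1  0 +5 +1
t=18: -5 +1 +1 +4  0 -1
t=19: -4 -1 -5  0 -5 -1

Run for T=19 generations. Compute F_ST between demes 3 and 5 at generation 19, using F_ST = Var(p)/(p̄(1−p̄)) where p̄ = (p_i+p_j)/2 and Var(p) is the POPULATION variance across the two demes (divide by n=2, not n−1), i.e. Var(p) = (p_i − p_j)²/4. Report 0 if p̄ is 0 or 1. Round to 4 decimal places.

t=0: k=[119 119 119 0 0 0]
t=1: x=[119.0000 119.0000 116.6200 2.3800 0.0000 0.0000] k=[119 119 116 4 0 0]
t=2: x=[119.0000 118.9400 113.8200 6.1600 0.0800 0.0000] k=[119 119 117 8 1 0]
t=3: x=[119.0000 118.9600 114.8600 10.0400 1.1200 0.0200] k=[119 119 119 7 1 4]
t=4: x=[119.0000 119.0000 116.7600 9.1200 1.1800 3.9400] k=[119 119 117 12 0 7]
t=5: x=[119.0000 118.9600 114.9400 13.8600 0.3800 6.8600] k=[119 115 118 9 1 10]
t=6: x=[118.9200 115.1400 115.7600 11.0200 1.3400 9.8200] k=[116 112 119 14 0 14]
t=7: x=[115.9200 112.2200 116.7600 15.8200 0.5600 13.7200] k=[119 108 112 20 4 9]
t=8: x=[118.7800 108.3000 110.0800 21.5200 4.4200 8.9000] k=[117 107 111 17 2 4]
t=9: x=[116.8000 107.2800 109.0400 18.5800 2.3400 3.9600] k=[117 108 108 21 0 3]
t=10: x=[116.8200 108.1800 106.2600 22.3200 0.4800 2.9400] k=[113 113 110 26 3 0]
t=11: x=[113.0000 112.9400 108.3800 27.2200 3.4000 0.0600] k=[116 117 108 30 7 5]
t=12: x=[116.0200 116.8000 106.6200 31.1000 7.4200 5.0400] k=[119 119 108 27 11 5]
t=13: x=[119.0000 118.7800 106.6000 28.3000 11.2000 5.1200] k=[119 116 106 29 8 4]
t=14: x=[118.9400 115.8600 104.6600 30.1200 8.3400 4.0800] k=[119 111 110 28 6 0]
t=15: x=[118.8400 111.1400 108.3800 29.2000 6.3200 0.1200] k=[119 109 106 33 7 0]
t=16: x=[118.8000 109.1400 104.6000 33.9400 7.3800 0.1400] k=[119 107 107 35 5 0]
t=17: x=[118.7600 107.2400 105.5600 35.8400 5.5000 0.1000] k=[118 104 107 36 11 1]
t=18: x=[117.7200 104.3400 105.5200 36.9200 11.3000 1.2000] k=[113 105 107 41 11 0]
t=19: x=[112.8400 105.2000 105.6400 41.7200 11.3800 0.2200] k=[109 104 101 42 6 0]

0.2143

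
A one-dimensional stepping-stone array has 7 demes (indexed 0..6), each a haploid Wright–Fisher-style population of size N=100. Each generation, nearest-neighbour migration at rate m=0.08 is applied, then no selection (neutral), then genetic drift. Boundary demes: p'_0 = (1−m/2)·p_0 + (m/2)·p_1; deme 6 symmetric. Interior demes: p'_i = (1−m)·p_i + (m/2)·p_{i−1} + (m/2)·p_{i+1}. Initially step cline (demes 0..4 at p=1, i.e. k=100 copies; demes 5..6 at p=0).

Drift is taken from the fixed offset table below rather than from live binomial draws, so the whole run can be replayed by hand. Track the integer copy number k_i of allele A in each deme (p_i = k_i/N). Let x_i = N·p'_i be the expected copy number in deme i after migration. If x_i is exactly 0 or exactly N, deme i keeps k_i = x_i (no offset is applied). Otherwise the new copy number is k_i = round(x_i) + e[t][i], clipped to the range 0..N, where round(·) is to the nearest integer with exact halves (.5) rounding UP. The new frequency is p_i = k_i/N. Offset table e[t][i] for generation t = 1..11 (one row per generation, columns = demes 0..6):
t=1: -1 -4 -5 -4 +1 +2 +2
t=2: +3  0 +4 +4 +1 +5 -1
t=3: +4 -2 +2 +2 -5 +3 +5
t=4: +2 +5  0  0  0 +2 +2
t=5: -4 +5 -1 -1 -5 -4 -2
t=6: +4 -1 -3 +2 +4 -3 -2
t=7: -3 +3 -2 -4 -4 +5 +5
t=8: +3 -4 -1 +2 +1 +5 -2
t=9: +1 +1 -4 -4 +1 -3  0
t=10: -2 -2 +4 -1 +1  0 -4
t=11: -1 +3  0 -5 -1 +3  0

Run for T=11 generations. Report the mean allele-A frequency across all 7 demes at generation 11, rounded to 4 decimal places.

t=0: k=[100 100 100 100 100 0 0]
t=1: x=[100.0000 100.0000 100.0000 100.0000 96.0000 4.0000 0.0000] k=[100 100 100 100 97 6 0]
t=2: x=[100.0000 100.0000 100.0000 99.8800 93.4800 9.4000 0.2400] k=[100 100 100 100 94 14 0]
t=3: x=[100.0000 100.0000 100.0000 99.7600 91.0400 16.6400 0.5600] k=[100 100 100 100 86 20 6]
t=4: x=[100.0000 100.0000 100.0000 99.4400 83.9200 22.0800 6.5600] k=[100 100 100 99 84 24 9]
t=5: x=[100.0000 100.0000 99.9600 98.4400 82.2000 25.8000 9.6000] k=[100 100 99 97 77 22 8]
t=6: x=[100.0000 99.9600 98.9600 96.2800 75.6000 23.6400 8.5600] k=[100 99 96 98 80 21 7]
t=7: x=[99.9600 98.9200 96.2000 97.2000 78.3600 22.8000 7.5600] k=[97 100 94 93 74 28 13]
t=8: x=[97.1200 99.6400 94.2000 92.2800 72.9200 29.2400 13.6000] k=[100 96 93 94 74 34 12]
t=9: x=[99.8400 96.0400 93.1600 93.1600 73.2000 34.7200 12.8800] k=[100 97 89 89 74 32 13]
t=10: x=[99.8800 96.8000 89.3200 88.4000 72.9200 32.9200 13.7600] k=[98 95 93 87 74 33 10]
t=11: x=[97.8800 95.0400 92.8400 86.7200 72.8800 33.7200 10.9200] k=[97 98 93 82 72 37 11]

0.7000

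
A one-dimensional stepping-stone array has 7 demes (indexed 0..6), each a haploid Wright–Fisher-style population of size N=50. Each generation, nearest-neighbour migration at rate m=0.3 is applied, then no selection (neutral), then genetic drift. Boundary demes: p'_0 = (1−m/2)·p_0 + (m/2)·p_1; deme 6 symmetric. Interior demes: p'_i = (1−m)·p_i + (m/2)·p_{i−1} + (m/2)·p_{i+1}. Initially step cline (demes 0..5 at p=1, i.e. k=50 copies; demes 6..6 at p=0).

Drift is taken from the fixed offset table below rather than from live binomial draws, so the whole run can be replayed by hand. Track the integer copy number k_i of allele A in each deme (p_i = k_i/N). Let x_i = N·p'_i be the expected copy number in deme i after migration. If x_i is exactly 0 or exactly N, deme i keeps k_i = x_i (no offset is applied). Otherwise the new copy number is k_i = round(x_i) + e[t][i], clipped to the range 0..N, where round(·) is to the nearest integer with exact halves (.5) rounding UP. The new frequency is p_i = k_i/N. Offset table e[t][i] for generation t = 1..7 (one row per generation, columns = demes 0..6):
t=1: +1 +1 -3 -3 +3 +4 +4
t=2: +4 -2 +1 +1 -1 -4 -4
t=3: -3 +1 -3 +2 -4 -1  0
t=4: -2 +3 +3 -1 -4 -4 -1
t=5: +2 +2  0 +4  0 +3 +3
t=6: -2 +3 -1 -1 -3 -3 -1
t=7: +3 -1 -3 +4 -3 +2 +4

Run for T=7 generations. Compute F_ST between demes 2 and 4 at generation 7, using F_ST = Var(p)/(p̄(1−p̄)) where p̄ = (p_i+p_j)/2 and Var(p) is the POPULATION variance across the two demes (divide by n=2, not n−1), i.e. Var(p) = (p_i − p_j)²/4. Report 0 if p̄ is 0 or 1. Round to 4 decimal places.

0.0976

t=0: k=[50 50 50 50 50 50 0]
t=1: x=[50.0000 50.0000 50.0000 50.0000 50.0000 42.5000 7.5000] k=[50 50 50 50 50 47 12]
t=2: x=[50.0000 50.0000 50.0000 50.0000 49.5500 42.2000 17.2500] k=[50 50 50 50 49 38 13]
t=3: x=[50.0000 50.0000 50.0000 49.8500 47.5000 35.9000 16.7500] k=[50 50 50 50 44 35 17]
t=4: x=[50.0000 50.0000 50.0000 49.1000 43.5500 33.6500 19.7000] k=[50 50 50 48 40 30 19]
t=5: x=[50.0000 50.0000 49.7000 47.1000 39.7000 29.8500 20.6500] k=[50 50 50 50 40 33 24]
t=6: x=[50.0000 50.0000 50.0000 48.5000 40.4500 32.7000 25.3500] k=[50 50 50 48 37 30 24]
t=7: x=[50.0000 50.0000 49.7000 46.6500 37.6000 30.1500 24.9000] k=[50 50 47 50 35 32 29]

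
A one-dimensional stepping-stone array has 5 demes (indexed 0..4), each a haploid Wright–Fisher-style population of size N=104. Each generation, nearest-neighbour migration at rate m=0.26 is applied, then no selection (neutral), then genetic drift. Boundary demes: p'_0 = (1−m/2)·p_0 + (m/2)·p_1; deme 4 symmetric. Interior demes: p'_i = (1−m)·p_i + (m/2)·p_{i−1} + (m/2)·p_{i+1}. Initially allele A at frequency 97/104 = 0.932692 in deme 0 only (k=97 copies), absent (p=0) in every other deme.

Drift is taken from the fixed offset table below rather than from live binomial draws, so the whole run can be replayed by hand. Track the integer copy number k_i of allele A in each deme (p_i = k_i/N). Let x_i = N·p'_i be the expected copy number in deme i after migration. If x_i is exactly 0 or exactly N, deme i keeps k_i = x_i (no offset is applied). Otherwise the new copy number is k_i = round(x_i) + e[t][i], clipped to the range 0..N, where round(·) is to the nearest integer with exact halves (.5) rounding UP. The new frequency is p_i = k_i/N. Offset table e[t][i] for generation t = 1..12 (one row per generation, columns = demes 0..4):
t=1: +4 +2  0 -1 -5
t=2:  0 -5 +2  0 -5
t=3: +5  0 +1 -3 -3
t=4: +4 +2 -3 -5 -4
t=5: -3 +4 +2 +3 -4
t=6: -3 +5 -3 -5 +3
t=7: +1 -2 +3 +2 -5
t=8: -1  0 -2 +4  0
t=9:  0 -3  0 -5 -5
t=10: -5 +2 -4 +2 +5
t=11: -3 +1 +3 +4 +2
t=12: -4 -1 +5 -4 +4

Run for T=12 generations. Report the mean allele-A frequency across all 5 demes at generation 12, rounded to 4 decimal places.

0.2154

t=0: k=[97 0 0 0 0]
t=1: x=[84.3900 12.6100 0.0000 0.0000 0.0000] k=[88 15 0 0 0]
t=2: x=[78.5100 22.5400 1.9500 0.0000 0.0000] k=[79 18 4 0 0]
t=3: x=[71.0700 24.1100 5.3000 0.5200 0.0000] k=[76 24 6 0 0]
t=4: x=[69.2400 28.4200 7.5600 0.7800 0.0000] k=[73 30 5 0 0]
t=5: x=[67.4100 32.3400 7.6000 0.6500 0.0000] k=[64 36 10 4 0]
t=6: x=[60.3600 36.2600 12.6000 4.2600 0.5200] k=[57 41 10 0 4]
t=7: x=[54.9200 39.0500 12.7300 1.8200 3.4800] k=[56 37 16 4 0]
t=8: x=[53.5300 36.7400 17.1700 5.0400 0.5200] k=[53 37 15 9 1]
t=9: x=[50.9200 36.2200 17.0800 8.7400 2.0400] k=[51 33 17 4 0]
t=10: x=[48.6600 33.2600 17.3900 5.1700 0.5200] k=[44 35 13 7 6]
t=11: x=[42.8300 33.3100 15.0800 7.6500 6.1300] k=[40 34 18 12 8]
t=12: x=[39.2200 32.7000 19.3000 12.2600 8.5200] k=[35 32 24 8 13]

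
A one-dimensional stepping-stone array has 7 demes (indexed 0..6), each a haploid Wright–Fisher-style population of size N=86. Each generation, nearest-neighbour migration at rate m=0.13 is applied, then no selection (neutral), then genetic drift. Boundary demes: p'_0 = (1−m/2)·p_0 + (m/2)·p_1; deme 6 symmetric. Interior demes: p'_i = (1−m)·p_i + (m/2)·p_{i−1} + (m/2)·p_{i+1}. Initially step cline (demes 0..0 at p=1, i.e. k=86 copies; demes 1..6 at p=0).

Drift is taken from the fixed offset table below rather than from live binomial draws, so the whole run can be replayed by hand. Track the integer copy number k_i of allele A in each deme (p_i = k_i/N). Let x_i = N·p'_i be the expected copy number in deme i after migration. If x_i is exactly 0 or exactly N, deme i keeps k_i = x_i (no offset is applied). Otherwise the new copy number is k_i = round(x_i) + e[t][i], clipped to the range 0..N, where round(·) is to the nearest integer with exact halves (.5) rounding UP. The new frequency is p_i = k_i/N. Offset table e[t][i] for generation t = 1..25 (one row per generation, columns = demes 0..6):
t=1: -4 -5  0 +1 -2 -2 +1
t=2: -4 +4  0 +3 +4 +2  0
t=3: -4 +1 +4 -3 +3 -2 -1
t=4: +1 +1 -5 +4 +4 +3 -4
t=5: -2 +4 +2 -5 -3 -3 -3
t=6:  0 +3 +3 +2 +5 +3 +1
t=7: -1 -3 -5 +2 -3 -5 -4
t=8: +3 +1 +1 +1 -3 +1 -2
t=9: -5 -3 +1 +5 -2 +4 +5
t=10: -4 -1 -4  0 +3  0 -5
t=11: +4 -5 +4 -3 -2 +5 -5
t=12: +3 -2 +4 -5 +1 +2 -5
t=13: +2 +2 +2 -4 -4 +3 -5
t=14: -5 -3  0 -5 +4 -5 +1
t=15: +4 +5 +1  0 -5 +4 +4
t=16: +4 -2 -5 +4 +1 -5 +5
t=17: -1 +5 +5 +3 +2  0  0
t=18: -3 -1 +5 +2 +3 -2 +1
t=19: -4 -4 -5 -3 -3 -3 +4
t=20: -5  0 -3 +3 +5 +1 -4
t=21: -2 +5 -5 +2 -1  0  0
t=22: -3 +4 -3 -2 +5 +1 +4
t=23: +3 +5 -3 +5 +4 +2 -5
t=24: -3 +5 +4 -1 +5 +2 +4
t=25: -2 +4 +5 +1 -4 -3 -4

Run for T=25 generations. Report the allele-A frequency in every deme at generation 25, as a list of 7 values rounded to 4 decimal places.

t=0: k=[86 0 0 0 0 0 0]
t=1: x=[80.4100 5.5900 0.0000 0.0000 0.0000 0.0000 0.0000] k=[76 1 0 0 0 0 0]
t=2: x=[71.1250 5.8100 0.0650 0.0000 0.0000 0.0000 0.0000] k=[67 10 0 0 0 0 0]
t=3: x=[63.2950 13.0550 0.6500 0.0000 0.0000 0.0000 0.0000] k=[59 14 5 0 0 0 0]
t=4: x=[56.0750 16.3400 5.2600 0.3250 0.0000 0.0000 0.0000] k=[57 17 0 4 0 0 0]
t=5: x=[54.4000 18.4950 1.3650 3.4800 0.2600 0.0000 0.0000] k=[52 22 3 0 0 0 0]
t=6: x=[50.0500 22.7150 4.0400 0.1950 0.0000 0.0000 0.0000] k=[50 26 7 2 0 0 0]
t=7: x=[48.4400 26.3250 7.9100 2.1950 0.1300 0.0000 0.0000] k=[47 23 3 4 0 0 0]
t=8: x=[45.4400 23.2600 4.3650 3.6750 0.2600 0.0000 0.0000] k=[48 24 5 5 0 0 0]
t=9: x=[46.4400 24.3250 6.2350 4.6750 0.3250 0.0000 0.0000] k=[41 21 7 10 0 0 0]
t=10: x=[39.7000 21.3900 8.1050 9.1550 0.6500 0.0000 0.0000] k=[36 20 4 9 4 0 0]
t=11: x=[34.9600 20.0000 5.3650 8.3500 4.0650 0.2600 0.0000] k=[39 15 9 5 2 5 0]
t=12: x=[37.4400 16.1700 9.1300 5.0650 2.3900 4.4800 0.3250] k=[40 14 13 0 3 6 0]
t=13: x=[38.3100 15.6250 12.2200 1.0400 3.0000 5.4150 0.3900] k=[40 18 14 0 0 8 0]
t=14: x=[38.5700 19.1700 13.3500 0.9100 0.5200 6.9600 0.5200] k=[34 16 13 0 5 2 2]
t=15: x=[32.8300 16.9750 12.3500 1.1700 4.4800 2.1950 2.0000] k=[37 22 13 1 0 6 6]
t=16: x=[36.0250 22.3900 12.8050 1.7150 0.4550 5.6100 6.0000] k=[40 20 8 6 1 1 11]
t=17: x=[38.7000 20.5200 8.6500 5.8050 1.3250 1.6500 10.3500] k=[38 26 14 9 3 2 10]
t=18: x=[37.2200 26.0000 14.4550 8.9350 3.3250 2.5850 9.4800] k=[34 25 19 11 6 1 10]
t=19: x=[33.4150 25.1950 18.8700 11.1950 6.0000 1.9100 9.4150] k=[29 21 14 8 3 0 13]
t=20: x=[28.4800 21.0650 14.0650 8.0650 3.1300 1.0400 12.1550] k=[23 21 11 11 8 2 8]
t=21: x=[22.8700 20.4800 11.6500 10.8050 7.8050 2.7800 7.6100] k=[21 25 7 13 7 3 8]
t=22: x=[21.2600 23.5700 8.5600 12.2200 7.1300 3.5850 7.6750] k=[18 28 6 10 12 5 12]
t=23: x=[18.6500 25.9200 7.6900 9.8700 11.4150 5.9100 11.5450] k=[22 31 5 15 15 8 7]
t=24: x=[22.5850 28.7250 7.3400 14.3500 14.5450 8.3900 7.0650] k=[20 34 11 13 20 10 11]
t=25: x=[20.9100 31.5950 12.6250 13.3250 18.8950 10.7150 10.9350] k=[19 36 18 14 15 8 7]

[0.2209, 0.4186, 0.2093, 0.1628, 0.1744, 0.0930, 0.0814]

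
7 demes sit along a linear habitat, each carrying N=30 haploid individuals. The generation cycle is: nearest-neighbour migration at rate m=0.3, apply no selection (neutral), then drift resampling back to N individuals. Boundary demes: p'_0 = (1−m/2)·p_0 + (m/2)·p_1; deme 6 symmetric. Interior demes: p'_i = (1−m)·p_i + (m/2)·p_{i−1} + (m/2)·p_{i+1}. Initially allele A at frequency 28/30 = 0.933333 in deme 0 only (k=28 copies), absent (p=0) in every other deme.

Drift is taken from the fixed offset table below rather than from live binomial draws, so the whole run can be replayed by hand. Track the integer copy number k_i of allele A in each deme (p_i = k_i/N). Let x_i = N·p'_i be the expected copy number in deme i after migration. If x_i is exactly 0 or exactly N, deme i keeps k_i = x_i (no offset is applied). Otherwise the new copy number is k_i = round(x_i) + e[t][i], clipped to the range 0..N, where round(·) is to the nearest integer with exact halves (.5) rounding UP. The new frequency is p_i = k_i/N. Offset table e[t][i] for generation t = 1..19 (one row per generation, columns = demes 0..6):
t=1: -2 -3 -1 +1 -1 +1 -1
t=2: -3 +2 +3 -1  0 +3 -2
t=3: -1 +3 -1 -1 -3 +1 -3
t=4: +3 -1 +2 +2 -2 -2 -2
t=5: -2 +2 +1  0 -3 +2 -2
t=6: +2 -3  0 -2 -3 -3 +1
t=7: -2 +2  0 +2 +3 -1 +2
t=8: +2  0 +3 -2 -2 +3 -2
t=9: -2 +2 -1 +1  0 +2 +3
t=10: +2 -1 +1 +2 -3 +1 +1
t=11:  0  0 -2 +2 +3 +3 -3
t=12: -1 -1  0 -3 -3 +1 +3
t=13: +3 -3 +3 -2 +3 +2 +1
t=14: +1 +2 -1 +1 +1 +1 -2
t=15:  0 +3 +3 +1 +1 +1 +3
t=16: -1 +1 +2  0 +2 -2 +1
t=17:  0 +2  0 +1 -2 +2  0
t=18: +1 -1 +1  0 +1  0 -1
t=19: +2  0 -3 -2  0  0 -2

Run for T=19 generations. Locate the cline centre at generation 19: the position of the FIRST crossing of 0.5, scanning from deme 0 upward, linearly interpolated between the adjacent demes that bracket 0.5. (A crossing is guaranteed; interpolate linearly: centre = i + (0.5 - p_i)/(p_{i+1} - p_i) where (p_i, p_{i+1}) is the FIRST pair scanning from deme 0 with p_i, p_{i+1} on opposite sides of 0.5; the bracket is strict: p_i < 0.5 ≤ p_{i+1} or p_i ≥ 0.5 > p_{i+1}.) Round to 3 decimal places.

0.500

t=0: k=[28 0 0 0 0 0 0]
t=1: x=[23.8000 4.2000 0.0000 0.0000 0.0000 0.0000 0.0000] k=[22 1 0 0 0 0 0]
t=2: x=[18.8500 4.0000 0.1500 0.0000 0.0000 0.0000 0.0000] k=[16 6 3 0 0 0 0]
t=3: x=[14.5000 7.0500 3.0000 0.4500 0.0000 0.0000 0.0000] k=[14 10 2 0 0 0 0]
t=4: x=[13.4000 9.4000 2.9000 0.3000 0.0000 0.0000 0.0000] k=[16 8 5 2 0 0 0]
t=5: x=[14.8000 8.7500 5.0000 2.1500 0.3000 0.0000 0.0000] k=[13 11 6 2 0 0 0]
t=6: x=[12.7000 10.5500 6.1500 2.3000 0.3000 0.0000 0.0000] k=[15 8 6 0 0 0 0]
t=7: x=[13.9500 8.7500 5.4000 0.9000 0.0000 0.0000 0.0000] k=[12 11 5 3 0 0 0]
t=8: x=[11.8500 10.2500 5.6000 2.8500 0.4500 0.0000 0.0000] k=[14 10 9 1 0 0 0]
t=9: x=[13.4000 10.4500 7.9500 2.0500 0.1500 0.0000 0.0000] k=[11 12 7 3 0 0 0]
t=10: x=[11.1500 11.1000 7.1500 3.1500 0.4500 0.0000 0.0000] k=[13 10 8 5 0 0 0]
t=11: x=[12.5500 10.1500 7.8500 4.7000 0.7500 0.0000 0.0000] k=[13 10 6 7 4 0 0]
t=12: x=[12.5500 9.8500 6.7500 6.4000 3.8500 0.6000 0.0000] k=[12 9 7 3 1 2 0]
t=13: x=[11.5500 9.1500 6.7000 3.3000 1.4500 1.5500 0.3000] k=[15 6 10 1 4 4 1]
t=14: x=[13.6500 7.9500 8.0500 2.8000 3.5500 3.5500 1.4500] k=[15 10 7 4 5 5 0]
t=15: x=[14.2500 10.3000 7.0000 4.6000 4.8500 4.2500 0.7500] k=[14 13 10 6 6 5 4]
t=16: x=[13.8500 12.7000 9.8500 6.6000 5.8500 5.0000 4.1500] k=[13 14 12 7 8 3 5]
t=17: x=[13.1500 13.5500 11.5500 7.9000 7.1000 4.0500 4.7000] k=[13 16 12 9 5 6 5]
t=18: x=[13.4500 14.9500 12.1500 8.8500 5.7500 5.7000 5.1500] k=[14 14 13 9 7 6 4]
t=19: x=[14.0000 13.8500 12.5500 9.3000 7.1500 5.8500 4.3000] k=[16 14 10 7 7 6 2]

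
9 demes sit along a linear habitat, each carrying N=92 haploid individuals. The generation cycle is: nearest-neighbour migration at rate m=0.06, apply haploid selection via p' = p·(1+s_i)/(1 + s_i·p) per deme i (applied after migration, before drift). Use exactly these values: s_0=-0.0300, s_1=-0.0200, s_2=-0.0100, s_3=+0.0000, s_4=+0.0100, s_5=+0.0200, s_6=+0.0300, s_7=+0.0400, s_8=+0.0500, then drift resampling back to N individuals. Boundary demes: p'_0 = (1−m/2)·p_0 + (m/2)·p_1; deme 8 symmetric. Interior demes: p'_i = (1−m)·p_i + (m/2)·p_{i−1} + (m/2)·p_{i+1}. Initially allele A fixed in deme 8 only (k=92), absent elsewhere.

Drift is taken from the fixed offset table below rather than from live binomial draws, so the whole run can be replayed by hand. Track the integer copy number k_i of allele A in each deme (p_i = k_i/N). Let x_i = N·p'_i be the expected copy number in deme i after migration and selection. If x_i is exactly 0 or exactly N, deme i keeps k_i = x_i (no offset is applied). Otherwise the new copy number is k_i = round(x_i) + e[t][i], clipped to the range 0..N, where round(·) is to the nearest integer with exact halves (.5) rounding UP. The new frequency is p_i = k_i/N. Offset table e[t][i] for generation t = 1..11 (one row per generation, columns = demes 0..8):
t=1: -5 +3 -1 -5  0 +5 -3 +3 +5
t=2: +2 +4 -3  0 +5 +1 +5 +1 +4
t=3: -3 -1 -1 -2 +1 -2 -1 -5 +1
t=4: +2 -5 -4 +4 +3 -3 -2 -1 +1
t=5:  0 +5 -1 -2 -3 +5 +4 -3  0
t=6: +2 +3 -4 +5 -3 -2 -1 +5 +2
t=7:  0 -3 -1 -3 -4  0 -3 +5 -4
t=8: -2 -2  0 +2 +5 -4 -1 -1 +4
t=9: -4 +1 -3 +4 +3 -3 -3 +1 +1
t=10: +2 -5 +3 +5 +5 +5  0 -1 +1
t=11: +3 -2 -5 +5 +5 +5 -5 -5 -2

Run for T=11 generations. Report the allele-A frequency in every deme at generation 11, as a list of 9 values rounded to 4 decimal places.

[0.0000, 0.0000, 0.0000, 0.1522, 0.1957, 0.1087, 0.0000, 0.2935, 0.8913]

t=0: k=[0 0 0 0 0 0 0 0 92]
t=1: x=[0.0000 0.0000 0.0000 0.0000 0.0000 0.0000 0.0000 2.8670 89.3677] k=[0 0 0 0 0 0 0 6 92]
t=2: x=[0.0000 0.0000 0.0000 0.0000 0.0000 0.0000 0.1854 8.7042 89.5396] k=[0 0 0 0 0 0 5 10 92]
t=3: x=[0.0000 0.0000 0.0000 0.0000 0.0000 0.1530 5.1416 12.7342 89.6542] k=[0 0 0 0 0 0 4 8 91]
t=4: x=[0.0000 0.0000 0.0000 0.0000 0.0000 0.1224 4.1146 10.7364 88.6702] k=[0 0 0 0 0 0 2 10 90]
t=5: x=[0.0000 0.0000 0.0000 0.0000 0.0000 0.0612 2.2438 12.5799 87.8000] k=[0 0 0 0 0 5 6 10 88]
t=6: x=[0.0000 0.0000 0.0000 0.0000 0.1515 4.9723 6.2603 12.6416 85.9420] k=[0 0 0 0 0 3 5 18 88]
t=7: x=[0.0000 0.0000 0.0000 0.0000 0.0909 3.0274 5.4804 20.3242 86.1721] k=[0 0 0 0 0 3 2 25 82]
t=8: x=[0.0000 0.0000 0.0000 0.0000 0.0909 2.9358 2.7991 26.7581 80.7796] k=[0 0 0 0 5 0 2 26 85]
t=9: x=[0.0000 0.0000 0.0000 0.1500 4.7446 0.2142 2.7374 27.8050 83.6095] k=[0 0 0 4 8 0 0 29 85]
t=10: x=[0.0000 0.0000 0.1188 4.0000 7.7100 0.2448 0.8958 30.6057 83.6960] k=[0 0 3 9 13 5 1 30 85]
t=11: x=[0.0000 0.0882 3.0601 8.9400 12.7489 5.2166 2.0484 31.5885 83.7249] k=[0 0 0 14 18 10 0 27 82]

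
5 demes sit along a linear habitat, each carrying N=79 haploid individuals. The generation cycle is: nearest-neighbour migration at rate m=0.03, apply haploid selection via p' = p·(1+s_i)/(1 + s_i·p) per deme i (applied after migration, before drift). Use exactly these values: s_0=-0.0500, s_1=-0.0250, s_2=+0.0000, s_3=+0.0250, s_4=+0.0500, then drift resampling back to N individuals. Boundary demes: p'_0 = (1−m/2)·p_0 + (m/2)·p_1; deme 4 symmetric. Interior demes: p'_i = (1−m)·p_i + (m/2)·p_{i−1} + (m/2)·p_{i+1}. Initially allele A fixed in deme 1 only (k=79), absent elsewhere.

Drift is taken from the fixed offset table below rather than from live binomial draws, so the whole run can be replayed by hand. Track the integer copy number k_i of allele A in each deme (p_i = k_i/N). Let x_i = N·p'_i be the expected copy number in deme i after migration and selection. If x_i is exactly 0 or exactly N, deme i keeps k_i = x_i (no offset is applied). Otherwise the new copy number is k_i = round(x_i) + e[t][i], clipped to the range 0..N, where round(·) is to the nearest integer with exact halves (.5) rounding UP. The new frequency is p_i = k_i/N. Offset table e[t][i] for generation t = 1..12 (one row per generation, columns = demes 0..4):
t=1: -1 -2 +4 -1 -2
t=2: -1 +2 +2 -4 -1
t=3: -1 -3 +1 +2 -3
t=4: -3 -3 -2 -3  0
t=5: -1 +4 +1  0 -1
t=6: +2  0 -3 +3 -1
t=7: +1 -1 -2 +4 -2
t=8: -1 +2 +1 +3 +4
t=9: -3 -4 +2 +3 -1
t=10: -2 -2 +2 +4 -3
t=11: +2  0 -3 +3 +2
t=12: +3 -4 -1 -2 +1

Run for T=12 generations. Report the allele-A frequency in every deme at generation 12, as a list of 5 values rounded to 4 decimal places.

[0.1013, 0.5570, 0.1772, 0.2278, 0.0380]

t=0: k=[0 79 0 0 0]
t=1: x=[1.1266 76.5711 1.1850 0.0000 0.0000] k=[0 75 5 0 0]
t=2: x=[1.0695 72.6793 5.9750 0.0769 0.0000] k=[0 75 8 0 0]
t=3: x=[1.0695 72.7253 8.8850 0.1230 0.0000] k=[0 70 10 2 0]
t=4: x=[0.9982 67.8090 10.7800 2.1408 0.0315] k=[0 65 9 0 0]
t=5: x=[0.9268 62.8623 9.7050 0.1384 0.0000] k=[0 67 11 0 0]
t=6: x=[0.9554 64.8635 11.6750 0.1691 0.0000] k=[3 65 9 3 0]
t=7: x=[3.7428 62.9080 9.7500 3.1181 0.0472] k=[5 62 8 7 0]
t=8: x=[5.5829 59.9717 8.7950 7.0673 0.1102] k=[5 62 10 10 4]
t=9: x=[5.5829 60.0021 10.7800 10.1260 4.2834] k=[3 56 13 13 3]
t=10: x=[3.6139 54.1306 13.6450 13.1179 3.3009] k=[2 52 16 17 0]
t=11: x=[2.6171 50.2486 16.5550 17.0579 0.2677] k=[5 50 14 20 2]
t=12: x=[5.4107 48.3112 14.6300 20.0067 2.3801] k=[8 44 14 18 3]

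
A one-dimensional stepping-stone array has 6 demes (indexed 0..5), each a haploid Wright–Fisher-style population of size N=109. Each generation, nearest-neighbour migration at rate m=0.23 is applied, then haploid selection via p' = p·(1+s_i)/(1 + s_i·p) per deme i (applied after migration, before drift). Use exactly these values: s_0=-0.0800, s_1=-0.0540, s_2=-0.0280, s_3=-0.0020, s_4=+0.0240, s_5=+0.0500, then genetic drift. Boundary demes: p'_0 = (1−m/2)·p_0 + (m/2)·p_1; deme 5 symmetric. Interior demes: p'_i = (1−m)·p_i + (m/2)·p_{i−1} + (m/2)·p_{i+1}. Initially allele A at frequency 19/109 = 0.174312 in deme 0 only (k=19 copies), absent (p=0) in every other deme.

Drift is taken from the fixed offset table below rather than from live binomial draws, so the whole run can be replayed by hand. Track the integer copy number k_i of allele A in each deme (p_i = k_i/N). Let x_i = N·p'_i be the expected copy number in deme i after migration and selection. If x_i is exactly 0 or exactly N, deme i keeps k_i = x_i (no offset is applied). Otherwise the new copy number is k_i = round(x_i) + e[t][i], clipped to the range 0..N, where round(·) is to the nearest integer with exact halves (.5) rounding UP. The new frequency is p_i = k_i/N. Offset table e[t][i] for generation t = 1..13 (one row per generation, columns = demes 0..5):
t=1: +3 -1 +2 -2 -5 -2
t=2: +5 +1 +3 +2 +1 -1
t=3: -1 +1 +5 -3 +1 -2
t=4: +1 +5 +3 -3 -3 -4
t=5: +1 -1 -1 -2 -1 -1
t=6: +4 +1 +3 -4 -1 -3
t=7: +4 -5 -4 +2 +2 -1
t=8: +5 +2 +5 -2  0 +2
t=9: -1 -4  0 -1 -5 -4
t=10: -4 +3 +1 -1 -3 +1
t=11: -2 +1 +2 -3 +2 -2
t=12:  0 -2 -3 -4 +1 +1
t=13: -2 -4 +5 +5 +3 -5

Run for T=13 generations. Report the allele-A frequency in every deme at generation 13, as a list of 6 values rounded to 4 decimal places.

[0.0550, 0.0275, 0.0917, 0.0550, 0.0459, 0.0000]

t=0: k=[19 0 0 0 0 0]
t=1: x=[15.6631 2.0692 0.0000 0.0000 0.0000 0.0000] k=[19 1 0 0 0 0]
t=2: x=[15.7716 2.7995 0.1118 0.0000 0.0000 0.0000] k=[21 4 3 0 0 0]
t=3: x=[17.7698 5.5407 2.6944 0.3443 0.0000 0.0000] k=[17 7 8 0 0 0]
t=4: x=[14.7536 7.8508 6.7821 0.9182 0.0000 0.0000] k=[16 13 10 0 0 0]
t=5: x=[14.5700 12.3777 8.9587 1.1477 0.0000 0.0000] k=[16 11 8 0 0 0]
t=6: x=[14.3535 10.6830 7.2309 0.9182 0.0000 0.0000] k=[18 12 10 0 0 0]
t=7: x=[16.1301 11.8604 8.8464 1.1477 0.0000 0.0000] k=[20 7 5 3 0 0]
t=8: x=[17.2590 7.8508 4.8663 2.8794 0.3533 0.0000] k=[22 10 10 1 0 0]
t=9: x=[19.2619 10.8265 8.7341 1.9162 0.1178 0.0000] k=[18 7 9 1 0 0]
t=10: x=[15.5877 8.0702 7.6456 1.8014 0.1178 0.0000] k=[12 11 9 1 0 0]
t=11: x=[11.0304 10.3530 8.0946 1.8014 0.1178 0.0000] k=[9 11 10 0 2 0]
t=12: x=[8.5495 10.1331 8.7341 1.3773 1.5764 0.2415] k=[9 8 6 0 3 1]
t=13: x=[8.2279 7.4885 5.3926 1.0329 2.4819 1.2908] k=[6 3 10 6 5 0]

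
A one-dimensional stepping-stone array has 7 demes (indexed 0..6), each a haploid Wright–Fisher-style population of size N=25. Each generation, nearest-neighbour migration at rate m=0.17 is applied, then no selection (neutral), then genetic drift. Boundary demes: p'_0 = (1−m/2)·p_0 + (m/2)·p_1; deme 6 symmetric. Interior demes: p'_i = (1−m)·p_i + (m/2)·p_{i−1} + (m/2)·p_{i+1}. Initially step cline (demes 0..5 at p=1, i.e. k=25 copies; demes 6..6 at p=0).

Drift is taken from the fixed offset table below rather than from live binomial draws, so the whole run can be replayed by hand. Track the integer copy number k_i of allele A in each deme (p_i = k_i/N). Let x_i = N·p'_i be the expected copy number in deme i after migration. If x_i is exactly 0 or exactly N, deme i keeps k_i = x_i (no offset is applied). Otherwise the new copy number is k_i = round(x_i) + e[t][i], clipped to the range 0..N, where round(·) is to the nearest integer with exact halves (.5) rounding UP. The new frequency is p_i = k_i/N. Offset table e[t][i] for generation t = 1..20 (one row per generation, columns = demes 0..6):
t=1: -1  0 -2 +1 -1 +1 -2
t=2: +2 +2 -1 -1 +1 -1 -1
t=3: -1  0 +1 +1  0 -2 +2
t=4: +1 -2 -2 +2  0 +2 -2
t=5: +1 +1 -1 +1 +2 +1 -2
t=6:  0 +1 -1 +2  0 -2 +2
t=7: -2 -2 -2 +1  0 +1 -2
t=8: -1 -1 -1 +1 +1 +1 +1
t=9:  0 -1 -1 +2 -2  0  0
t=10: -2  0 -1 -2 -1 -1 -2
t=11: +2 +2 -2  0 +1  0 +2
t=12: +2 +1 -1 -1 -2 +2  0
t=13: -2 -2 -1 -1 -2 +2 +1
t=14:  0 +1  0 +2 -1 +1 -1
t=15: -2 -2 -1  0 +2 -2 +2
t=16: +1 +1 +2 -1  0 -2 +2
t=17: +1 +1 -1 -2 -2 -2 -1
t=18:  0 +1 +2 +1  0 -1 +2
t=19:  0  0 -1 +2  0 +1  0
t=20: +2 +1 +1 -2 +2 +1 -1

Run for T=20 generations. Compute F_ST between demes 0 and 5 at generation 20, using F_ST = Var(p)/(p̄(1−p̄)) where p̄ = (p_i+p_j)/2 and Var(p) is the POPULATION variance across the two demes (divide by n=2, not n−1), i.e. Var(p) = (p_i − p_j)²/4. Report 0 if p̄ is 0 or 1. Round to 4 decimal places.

t=0: k=[25 25 25 25 25 25 0]
t=1: x=[25.0000 25.0000 25.0000 25.0000 25.0000 22.8750 2.1250] k=[25 25 25 25 25 24 0]
t=2: x=[25.0000 25.0000 25.0000 25.0000 24.9150 22.0450 2.0400] k=[25 25 25 25 25 21 1]
t=3: x=[25.0000 25.0000 25.0000 25.0000 24.6600 19.6400 2.7000] k=[25 25 25 25 25 18 5]
t=4: x=[25.0000 25.0000 25.0000 25.0000 24.4050 17.4900 6.1050] k=[25 25 25 25 24 19 4]
t=5: x=[25.0000 25.0000 25.0000 24.9150 23.6600 18.1500 5.2750] k=[25 25 25 25 25 19 3]
t=6: x=[25.0000 25.0000 25.0000 25.0000 24.4900 18.1500 4.3600] k=[25 25 25 25 24 16 6]
t=7: x=[25.0000 25.0000 25.0000 24.9150 23.4050 15.8300 6.8500] k=[25 25 25 25 23 17 5]
t=8: x=[25.0000 25.0000 25.0000 24.8300 22.6600 16.4900 6.0200] k=[25 25 25 25 24 17 7]
t=9: x=[25.0000 25.0000 25.0000 24.9150 23.4900 16.7450 7.8500] k=[25 25 25 25 21 17 8]
t=10: x=[25.0000 25.0000 25.0000 24.6600 21.0000 16.5750 8.7650] k=[25 25 25 23 20 16 7]
t=11: x=[25.0000 25.0000 24.8300 22.9150 19.9150 15.5750 7.7650] k=[25 25 23 23 21 16 10]
t=12: x=[25.0000 24.8300 23.1700 22.8300 20.7450 15.9150 10.5100] k=[25 25 22 22 19 18 11]
t=13: x=[25.0000 24.7450 22.2550 21.7450 19.1700 17.4900 11.5950] k=[25 23 21 21 17 19 13]
t=14: x=[24.8300 23.0000 21.1700 20.6600 17.5100 18.3200 13.5100] k=[25 24 21 23 17 19 13]
t=15: x=[24.9150 23.8300 21.4250 22.3200 17.6800 18.3200 13.5100] k=[23 22 20 22 20 16 16]
t=16: x=[22.9150 21.9150 20.3400 21.6600 19.8300 16.3400 16.0000] k=[24 23 22 21 20 14 18]
t=17: x=[23.9150 23.0000 22.0000 21.0000 19.5750 14.8500 17.6600] k=[25 24 21 19 18 13 17]
t=18: x=[24.9150 23.8300 21.0850 19.0850 17.6600 13.7650 16.6600] k=[25 25 23 20 18 13 19]
t=19: x=[25.0000 24.8300 22.9150 20.0850 17.7450 13.9350 18.4900] k=[25 25 22 22 18 15 18]
t=20: x=[25.0000 24.7450 22.2550 21.6600 18.0850 15.5100 17.7450] k=[25 25 23 20 20 17 17]

0.1905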